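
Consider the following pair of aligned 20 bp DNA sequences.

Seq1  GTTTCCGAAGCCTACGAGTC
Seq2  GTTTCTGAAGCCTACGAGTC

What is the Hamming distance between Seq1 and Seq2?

1

The sequences differ at position 6 (C/T).
That gives 1 mismatch out of 20 aligned sites, so the Hamming distance is 1.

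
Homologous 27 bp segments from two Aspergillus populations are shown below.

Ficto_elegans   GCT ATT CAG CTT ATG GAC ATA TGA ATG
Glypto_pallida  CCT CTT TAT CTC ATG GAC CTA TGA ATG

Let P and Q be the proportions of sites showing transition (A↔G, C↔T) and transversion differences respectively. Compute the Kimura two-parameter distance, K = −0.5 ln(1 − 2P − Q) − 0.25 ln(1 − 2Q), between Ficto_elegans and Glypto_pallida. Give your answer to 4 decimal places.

0.2635

The sequences differ at positions 1 (G/C, transversion), 4 (A/C, transversion), 7 (C/T, transition), 9 (G/T, transversion), 12 (T/C, transition), 19 (A/C, transversion).
Of the 6 differences, 2 transitions and 4 transversions over 27 sites: P = 2/27 = 0.074074, Q = 4/27 = 0.148148.
d = −0.5·ln(0.703704) − 0.25·ln(0.703704) = −0.5·(-0.351397) − 0.25·(-0.351397) = 0.2635.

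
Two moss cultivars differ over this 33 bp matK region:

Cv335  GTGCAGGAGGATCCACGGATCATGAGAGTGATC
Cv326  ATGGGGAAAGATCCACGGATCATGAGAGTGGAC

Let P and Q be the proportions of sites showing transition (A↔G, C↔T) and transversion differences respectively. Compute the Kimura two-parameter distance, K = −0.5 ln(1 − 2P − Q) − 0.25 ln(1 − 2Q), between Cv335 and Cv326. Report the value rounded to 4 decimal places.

0.2583

The sequences differ at positions 1 (G/A, transition), 4 (C/G, transversion), 5 (A/G, transition), 7 (G/A, transition), 9 (G/A, transition), 31 (A/G, transition), 32 (T/A, transversion).
Of the 7 differences, 5 transitions and 2 transversions over 33 sites: P = 5/33 = 0.151515, Q = 2/33 = 0.060606.
d = −0.5·ln(0.636364) − 0.25·ln(0.878788) = −0.5·(-0.451985) − 0.25·(-0.129212) = 0.2583.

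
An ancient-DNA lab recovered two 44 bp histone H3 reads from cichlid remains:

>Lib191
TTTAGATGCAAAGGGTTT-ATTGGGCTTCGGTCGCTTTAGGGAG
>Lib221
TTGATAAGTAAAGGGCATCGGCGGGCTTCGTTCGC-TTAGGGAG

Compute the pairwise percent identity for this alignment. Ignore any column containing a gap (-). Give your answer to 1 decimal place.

Excluding the 2 gap columns leaves 42 comparable sites.
Differing sites — 3:T/G; 5:G/T; 7:T/A; 9:C/T; 16:T/C; 17:T/A; 20:A/G; 21:T/G; 22:T/C; 31:G/T.
32 of the 42 comparable sites match, so the percent identity is 32/42 × 100 = 76.2%.

76.2%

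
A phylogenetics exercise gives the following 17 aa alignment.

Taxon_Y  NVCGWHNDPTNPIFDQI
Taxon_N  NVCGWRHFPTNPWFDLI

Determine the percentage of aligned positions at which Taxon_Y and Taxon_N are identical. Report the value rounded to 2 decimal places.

70.59%

The sequences differ at positions 6 (H/R), 7 (N/H), 8 (D/F), 13 (I/W), 16 (Q/L).
12 of the 17 sites match, so the percent identity is 12/17 × 100 = 70.59%.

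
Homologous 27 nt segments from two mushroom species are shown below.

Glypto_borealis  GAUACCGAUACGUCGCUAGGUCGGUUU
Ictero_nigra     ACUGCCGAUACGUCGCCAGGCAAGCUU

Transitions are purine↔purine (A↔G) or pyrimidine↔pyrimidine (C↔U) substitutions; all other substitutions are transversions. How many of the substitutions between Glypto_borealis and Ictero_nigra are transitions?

Differing sites — 1:G/A (Ti); 2:A/C (Tv); 4:A/G (Ti); 17:U/C (Ti); 21:U/C (Ti); 22:C/A (Tv); 23:G/A (Ti); 25:U/C (Ti).
Of the 8 differences, 6 transitions and 2 transversions, so the answer is 6.

6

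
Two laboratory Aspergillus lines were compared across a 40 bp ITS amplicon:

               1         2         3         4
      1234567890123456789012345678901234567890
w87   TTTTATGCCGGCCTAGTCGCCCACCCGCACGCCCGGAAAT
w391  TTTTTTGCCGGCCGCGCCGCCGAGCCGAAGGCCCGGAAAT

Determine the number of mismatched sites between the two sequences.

8

The sequences differ at positions 5 (A/T), 14 (T/G), 15 (A/C), 17 (T/C), 22 (C/G), 24 (C/G), 28 (C/A), 30 (C/G).
That gives 8 mismatches out of 40 aligned sites, so the Hamming distance is 8.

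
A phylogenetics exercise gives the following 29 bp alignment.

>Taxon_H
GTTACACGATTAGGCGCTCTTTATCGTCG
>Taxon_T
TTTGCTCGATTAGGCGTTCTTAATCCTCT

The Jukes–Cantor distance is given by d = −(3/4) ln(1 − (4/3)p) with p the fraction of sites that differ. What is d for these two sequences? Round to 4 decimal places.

0.2913

Differing sites — 1:G/T; 4:A/G; 6:A/T; 17:C/T; 22:T/A; 26:G/C; 29:G/T.
p = 7/29 = 0.241379.
d = −0.75 · ln(1 − (4/3)·0.241379) = −0.75 · ln(0.678161) = −0.75 · (-0.388371) = 0.2913.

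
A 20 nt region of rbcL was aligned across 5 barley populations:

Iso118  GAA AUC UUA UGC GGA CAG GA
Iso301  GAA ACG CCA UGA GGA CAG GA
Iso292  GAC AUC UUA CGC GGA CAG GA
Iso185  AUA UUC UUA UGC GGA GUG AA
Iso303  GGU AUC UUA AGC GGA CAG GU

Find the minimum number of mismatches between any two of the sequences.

2

Pairwise Hamming distances:
  Iso118 vs Iso301: 5
  Iso118 vs Iso292: 2
  Iso118 vs Iso185: 6
  Iso118 vs Iso303: 4
  Iso301 vs Iso292: 7
  Iso301 vs Iso185: 11
  Iso301 vs Iso303: 9
  Iso292 vs Iso185: 8
  Iso292 vs Iso303: 4
  Iso185 vs Iso303: 9
The smallest is 2, between Iso118 and Iso292.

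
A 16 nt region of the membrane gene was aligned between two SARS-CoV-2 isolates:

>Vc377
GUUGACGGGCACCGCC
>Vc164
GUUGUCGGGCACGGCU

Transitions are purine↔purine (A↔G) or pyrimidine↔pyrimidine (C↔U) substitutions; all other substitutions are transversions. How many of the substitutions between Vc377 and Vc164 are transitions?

1

Mismatches occur at site 5 (A→U, transversion), site 13 (C→G, transversion), site 16 (C→U, transition).
Of the 3 differences, 1 transition and 2 transversions, so the answer is 1.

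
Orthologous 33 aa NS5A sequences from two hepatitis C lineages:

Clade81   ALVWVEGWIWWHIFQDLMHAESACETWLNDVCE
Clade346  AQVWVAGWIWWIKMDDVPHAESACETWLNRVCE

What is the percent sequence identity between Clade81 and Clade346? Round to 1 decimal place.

72.7%

Mismatches occur at site 2 (L↔Q), site 6 (E↔A), site 12 (H↔I), site 13 (I↔K), site 14 (F↔M), site 15 (Q↔D), site 17 (L↔V), site 18 (M↔P), site 30 (D↔R).
24 of the 33 sites match, so the percent identity is 24/33 × 100 = 72.7%.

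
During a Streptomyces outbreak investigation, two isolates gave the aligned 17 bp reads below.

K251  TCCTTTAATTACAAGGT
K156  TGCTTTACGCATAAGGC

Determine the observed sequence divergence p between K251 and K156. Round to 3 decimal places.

Differing sites — 2:C/G; 8:A/C; 9:T/G; 10:T/C; 12:C/T; 17:T/C.
There are 6 differences over 17 sites, so p = 6/17 = 0.353.

0.353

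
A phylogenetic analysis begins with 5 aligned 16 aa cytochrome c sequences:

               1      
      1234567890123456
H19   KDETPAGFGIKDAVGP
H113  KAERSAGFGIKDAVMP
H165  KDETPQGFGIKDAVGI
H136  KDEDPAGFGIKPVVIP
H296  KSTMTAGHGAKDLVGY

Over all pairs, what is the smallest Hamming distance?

Pairwise Hamming distances:
  H19 vs H113: 4
  H19 vs H165: 2
  H19 vs H136: 4
  H19 vs H296: 8
  H113 vs H165: 6
  H113 vs H136: 6
  H113 vs H296: 9
  H165 vs H136: 6
  H165 vs H296: 9
  H136 vs H296: 10
The smallest is 2, between H19 and H165.

2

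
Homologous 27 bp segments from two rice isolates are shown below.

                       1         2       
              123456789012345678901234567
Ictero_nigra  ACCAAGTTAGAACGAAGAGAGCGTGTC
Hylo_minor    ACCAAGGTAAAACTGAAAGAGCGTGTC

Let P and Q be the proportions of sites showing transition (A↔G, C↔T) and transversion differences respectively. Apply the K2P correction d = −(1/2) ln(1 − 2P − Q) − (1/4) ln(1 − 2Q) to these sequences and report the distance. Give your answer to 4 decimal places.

0.2158

The sequences differ at positions 7 (T/G, transversion), 10 (G/A, transition), 14 (G/T, transversion), 15 (A/G, transition), 17 (G/A, transition).
Of the 5 differences, 3 transitions and 2 transversions over 27 sites: P = 3/27 = 0.111111, Q = 2/27 = 0.074074.
d = −0.5·ln(0.703704) − 0.25·ln(0.851852) = −0.5·(-0.351397) − 0.25·(-0.160342) = 0.2158.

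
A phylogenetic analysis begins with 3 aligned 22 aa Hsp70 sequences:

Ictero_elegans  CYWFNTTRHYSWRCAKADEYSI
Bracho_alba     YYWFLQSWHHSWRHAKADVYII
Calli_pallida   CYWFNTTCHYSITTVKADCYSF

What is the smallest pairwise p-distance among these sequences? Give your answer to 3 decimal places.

0.318

Pairwise Hamming distances:
  Ictero_elegans vs Bracho_alba: 9
  Ictero_elegans vs Calli_pallida: 7
  Bracho_alba vs Calli_pallida: 13
The smallest is 7 mismatches, between Ictero_elegans and Calli_pallida; p = 7/22 = 0.318.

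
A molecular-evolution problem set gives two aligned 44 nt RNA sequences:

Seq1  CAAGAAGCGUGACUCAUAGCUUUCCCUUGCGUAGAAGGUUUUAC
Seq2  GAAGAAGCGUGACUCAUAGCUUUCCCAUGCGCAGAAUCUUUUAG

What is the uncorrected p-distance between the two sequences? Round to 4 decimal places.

The sequences differ at positions 1 (C/G), 27 (U/A), 32 (U/C), 37 (G/U), 38 (G/C), 44 (C/G).
There are 6 differences over 44 sites, so p = 6/44 = 0.1364.

0.1364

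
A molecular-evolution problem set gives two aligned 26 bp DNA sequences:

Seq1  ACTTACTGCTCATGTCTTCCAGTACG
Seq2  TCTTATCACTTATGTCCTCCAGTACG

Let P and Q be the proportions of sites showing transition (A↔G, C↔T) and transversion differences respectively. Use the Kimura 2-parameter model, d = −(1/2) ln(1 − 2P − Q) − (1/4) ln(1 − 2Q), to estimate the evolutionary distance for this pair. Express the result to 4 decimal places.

0.2950

Differing sites — 1:A/T (Tv); 6:C/T (Ti); 7:T/C (Ti); 8:G/A (Ti); 11:C/T (Ti); 17:T/C (Ti).
Of the 6 differences, 5 transitions and 1 transversion over 26 sites: P = 5/26 = 0.192308, Q = 1/26 = 0.038462.
d = −0.5·ln(0.576922) − 0.25·ln(0.923076) = −0.5·(-0.550048) − 0.25·(-0.080044) = 0.2950.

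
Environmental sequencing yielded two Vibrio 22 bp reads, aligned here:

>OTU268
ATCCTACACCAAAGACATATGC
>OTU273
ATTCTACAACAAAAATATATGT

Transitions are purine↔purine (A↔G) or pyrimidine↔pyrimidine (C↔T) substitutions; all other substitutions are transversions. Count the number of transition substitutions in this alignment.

4

The sequences differ at positions 3 (C/T, transition), 9 (C/A, transversion), 14 (G/A, transition), 16 (C/T, transition), 22 (C/T, transition).
Of the 5 differences, 4 transitions and 1 transversion, so the answer is 4.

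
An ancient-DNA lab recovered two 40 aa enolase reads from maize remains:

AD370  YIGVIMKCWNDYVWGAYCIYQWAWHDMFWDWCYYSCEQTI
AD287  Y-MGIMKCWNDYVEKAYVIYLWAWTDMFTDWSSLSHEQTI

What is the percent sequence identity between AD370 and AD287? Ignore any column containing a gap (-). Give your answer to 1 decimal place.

Excluding the 1 gap column leaves 39 comparable sites.
Mismatches occur at site 3 (G→M), site 4 (V→G), site 14 (W→E), site 15 (G→K), site 18 (C→V), site 21 (Q→L), site 25 (H→T), site 29 (W→T), site 32 (C→S), site 33 (Y→S), site 34 (Y→L), site 36 (C→H).
27 of the 39 comparable sites match, so the percent identity is 27/39 × 100 = 69.2%.

69.2%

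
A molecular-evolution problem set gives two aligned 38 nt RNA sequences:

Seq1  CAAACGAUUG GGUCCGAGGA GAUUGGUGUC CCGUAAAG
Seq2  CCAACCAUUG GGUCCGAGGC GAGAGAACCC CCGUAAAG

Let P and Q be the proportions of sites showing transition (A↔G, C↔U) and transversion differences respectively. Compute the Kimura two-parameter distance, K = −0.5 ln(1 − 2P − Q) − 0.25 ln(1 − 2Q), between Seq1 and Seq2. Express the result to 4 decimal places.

0.2858

The sequences differ at positions 2 (A/C, transversion), 6 (G/C, transversion), 20 (A/C, transversion), 23 (U/G, transversion), 24 (U/A, transversion), 26 (G/A, transition), 27 (U/A, transversion), 28 (G/C, transversion), 29 (U/C, transition).
Of the 9 differences, 2 transitions and 7 transversions over 38 sites: P = 2/38 = 0.052632, Q = 7/38 = 0.184211.
d = −0.5·ln(0.710525) − 0.25·ln(0.631578) = −0.5·(-0.341751) − 0.25·(-0.459534) = 0.2858.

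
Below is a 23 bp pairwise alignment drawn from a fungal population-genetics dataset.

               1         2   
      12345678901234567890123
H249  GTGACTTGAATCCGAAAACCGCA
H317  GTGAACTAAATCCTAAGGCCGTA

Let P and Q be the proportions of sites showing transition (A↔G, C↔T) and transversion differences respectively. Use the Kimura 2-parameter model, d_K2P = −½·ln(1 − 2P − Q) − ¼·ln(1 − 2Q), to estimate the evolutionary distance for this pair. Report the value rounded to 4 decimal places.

Mismatches occur at site 5 (C→A, transversion), site 6 (T→C, transition), site 8 (G→A, transition), site 14 (G→T, transversion), site 17 (A→G, transition), site 18 (A→G, transition), site 22 (C→T, transition).
Of the 7 differences, 5 transitions and 2 transversions over 23 sites: P = 5/23 = 0.217391, Q = 2/23 = 0.086957.
d = −0.5·ln(0.478261) − 0.25·ln(0.826086) = −0.5·(-0.737599) − 0.25·(-0.191056) = 0.4166.

0.4166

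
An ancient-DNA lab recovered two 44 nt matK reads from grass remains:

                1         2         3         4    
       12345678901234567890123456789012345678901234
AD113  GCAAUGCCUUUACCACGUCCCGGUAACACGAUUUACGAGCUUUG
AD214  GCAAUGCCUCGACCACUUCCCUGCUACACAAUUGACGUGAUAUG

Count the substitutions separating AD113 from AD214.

11

The sequences differ at positions 10 (U/C), 11 (U/G), 17 (G/U), 22 (G/U), 24 (U/C), 25 (A/U), 30 (G/A), 34 (U/G), 38 (A/U), 40 (C/A), 42 (U/A).
That gives 11 mismatches out of 44 aligned sites, so the Hamming distance is 11.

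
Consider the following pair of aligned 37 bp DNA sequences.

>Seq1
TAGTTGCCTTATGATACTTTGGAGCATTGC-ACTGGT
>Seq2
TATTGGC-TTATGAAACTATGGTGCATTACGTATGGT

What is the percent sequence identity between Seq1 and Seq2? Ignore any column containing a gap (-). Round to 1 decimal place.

77.1%

Excluding the 2 gap columns leaves 35 comparable sites.
Differing sites — 3:G/T; 5:T/G; 15:T/A; 19:T/A; 23:A/T; 29:G/A; 32:A/T; 33:C/A.
27 of the 35 comparable sites match, so the percent identity is 27/35 × 100 = 77.1%.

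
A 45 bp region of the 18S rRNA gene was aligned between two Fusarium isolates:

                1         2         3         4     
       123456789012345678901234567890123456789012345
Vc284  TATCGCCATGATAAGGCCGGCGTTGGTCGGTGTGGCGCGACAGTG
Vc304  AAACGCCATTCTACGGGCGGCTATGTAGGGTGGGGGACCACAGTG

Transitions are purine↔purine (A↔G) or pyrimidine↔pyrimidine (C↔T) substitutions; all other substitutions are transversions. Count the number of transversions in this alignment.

Differing sites — 1:T/A (Tv); 3:T/A (Tv); 10:G/T (Tv); 11:A/C (Tv); 14:A/C (Tv); 17:C/G (Tv); 22:G/T (Tv); 23:T/A (Tv); 26:G/T (Tv); 27:T/A (Tv); 28:C/G (Tv); 33:T/G (Tv); 36:C/G (Tv); 37:G/A (Ti); 39:G/C (Tv).
Of the 15 differences, 1 transition and 14 transversions, so the answer is 14.

14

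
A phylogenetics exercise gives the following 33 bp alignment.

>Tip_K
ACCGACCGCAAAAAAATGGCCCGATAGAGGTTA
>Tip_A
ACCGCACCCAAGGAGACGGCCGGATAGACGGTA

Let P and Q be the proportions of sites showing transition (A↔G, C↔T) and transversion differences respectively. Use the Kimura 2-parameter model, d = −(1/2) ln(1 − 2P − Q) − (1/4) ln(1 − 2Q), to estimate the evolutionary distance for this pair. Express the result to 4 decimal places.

The sequences differ at positions 5 (A/C, transversion), 6 (C/A, transversion), 8 (G/C, transversion), 12 (A/G, transition), 13 (A/G, transition), 15 (A/G, transition), 17 (T/C, transition), 22 (C/G, transversion), 29 (G/C, transversion), 31 (T/G, transversion).
Of the 10 differences, 4 transitions and 6 transversions over 33 sites: P = 4/33 = 0.121212, Q = 6/33 = 0.181818.
d = −0.5·ln(0.575758) − 0.25·ln(0.636364) = −0.5·(-0.552068) − 0.25·(-0.451985) = 0.3890.

0.3890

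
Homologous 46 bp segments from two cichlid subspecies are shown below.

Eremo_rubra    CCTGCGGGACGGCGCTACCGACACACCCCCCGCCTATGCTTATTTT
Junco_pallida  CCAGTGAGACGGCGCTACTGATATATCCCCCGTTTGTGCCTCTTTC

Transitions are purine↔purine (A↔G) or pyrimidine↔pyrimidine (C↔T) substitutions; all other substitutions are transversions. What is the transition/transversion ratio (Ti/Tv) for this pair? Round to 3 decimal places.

Mismatches occur at site 3 (T→A, transversion), site 5 (C→T, transition), site 7 (G→A, transition), site 19 (C→T, transition), site 22 (C→T, transition), site 24 (C→T, transition), site 26 (C→T, transition), site 33 (C→T, transition), site 34 (C→T, transition), site 36 (A→G, transition), site 40 (T→C, transition), site 42 (A→C, transversion), site 46 (T→C, transition).
Of the 13 differences, 11 transitions and 2 transversions, so Ti/Tv = 11/2 = 5.500.

5.500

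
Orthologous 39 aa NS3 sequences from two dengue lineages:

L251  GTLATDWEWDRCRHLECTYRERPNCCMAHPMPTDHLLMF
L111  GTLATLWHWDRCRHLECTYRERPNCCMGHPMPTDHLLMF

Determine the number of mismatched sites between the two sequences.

The sequences differ at positions 6 (D/L), 8 (E/H), 28 (A/G).
That gives 3 mismatches out of 39 aligned sites, so the Hamming distance is 3.

3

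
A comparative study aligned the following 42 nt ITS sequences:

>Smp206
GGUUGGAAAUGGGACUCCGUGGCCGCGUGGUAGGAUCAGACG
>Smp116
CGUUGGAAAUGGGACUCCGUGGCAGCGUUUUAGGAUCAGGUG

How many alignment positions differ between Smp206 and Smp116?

6

Mismatches occur at site 1 (G↔C), site 24 (C↔A), site 29 (G↔U), site 30 (G↔U), site 40 (A↔G), site 41 (C↔U).
That gives 6 mismatches out of 42 aligned sites, so the Hamming distance is 6.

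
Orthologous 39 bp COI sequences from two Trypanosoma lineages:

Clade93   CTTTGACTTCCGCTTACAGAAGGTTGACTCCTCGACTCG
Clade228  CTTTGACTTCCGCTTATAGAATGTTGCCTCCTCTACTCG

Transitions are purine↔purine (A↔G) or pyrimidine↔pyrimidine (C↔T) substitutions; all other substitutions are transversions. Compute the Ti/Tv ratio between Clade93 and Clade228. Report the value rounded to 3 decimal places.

The sequences differ at positions 17 (C/T, transition), 22 (G/T, transversion), 27 (A/C, transversion), 34 (G/T, transversion).
Of the 4 differences, 1 transition and 3 transversions, so Ti/Tv = 1/3 = 0.333.

0.333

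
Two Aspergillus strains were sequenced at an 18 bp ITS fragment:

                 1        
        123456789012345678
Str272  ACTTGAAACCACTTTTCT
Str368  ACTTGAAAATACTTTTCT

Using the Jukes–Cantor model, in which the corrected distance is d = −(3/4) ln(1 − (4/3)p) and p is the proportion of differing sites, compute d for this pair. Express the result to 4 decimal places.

0.1203

Differing sites — 9:C/A; 10:C/T.
p = 2/18 = 0.111111.
d = −0.75 · ln(1 − (4/3)·0.111111) = −0.75 · ln(0.851852) = −0.75 · (-0.160342) = 0.1203.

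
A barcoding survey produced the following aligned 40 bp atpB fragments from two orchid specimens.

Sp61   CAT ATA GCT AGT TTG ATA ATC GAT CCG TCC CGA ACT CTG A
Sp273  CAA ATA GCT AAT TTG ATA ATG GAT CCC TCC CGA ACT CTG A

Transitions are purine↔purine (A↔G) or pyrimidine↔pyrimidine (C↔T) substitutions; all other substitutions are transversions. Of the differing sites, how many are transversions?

The sequences differ at positions 3 (T/A, transversion), 11 (G/A, transition), 21 (C/G, transversion), 27 (G/C, transversion).
Of the 4 differences, 1 transition and 3 transversions, so the answer is 3.

3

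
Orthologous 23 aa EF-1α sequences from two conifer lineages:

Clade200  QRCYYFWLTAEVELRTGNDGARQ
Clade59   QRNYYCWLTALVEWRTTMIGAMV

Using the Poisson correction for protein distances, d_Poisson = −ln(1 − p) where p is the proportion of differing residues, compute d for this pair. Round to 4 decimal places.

0.4964

The sequences differ at positions 3 (C/N), 6 (F/C), 11 (E/L), 14 (L/W), 17 (G/T), 18 (N/M), 19 (D/I), 22 (R/M), 23 (Q/V).
p = 9/23 = 0.391304.
d = −ln(1 − 0.391304) = −ln(0.608696) = 0.4964.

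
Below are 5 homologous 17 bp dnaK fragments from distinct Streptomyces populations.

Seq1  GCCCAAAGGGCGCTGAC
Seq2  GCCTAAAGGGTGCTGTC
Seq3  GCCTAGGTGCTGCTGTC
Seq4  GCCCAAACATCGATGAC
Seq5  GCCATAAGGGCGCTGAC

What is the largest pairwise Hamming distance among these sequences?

Pairwise Hamming distances:
  Seq1 vs Seq2: 3
  Seq1 vs Seq3: 7
  Seq1 vs Seq4: 4
  Seq1 vs Seq5: 2
  Seq2 vs Seq3: 4
  Seq2 vs Seq4: 7
  Seq2 vs Seq5: 4
  Seq3 vs Seq4: 9
  Seq3 vs Seq5: 8
  Seq4 vs Seq5: 6
The largest is 9, between Seq3 and Seq4.

9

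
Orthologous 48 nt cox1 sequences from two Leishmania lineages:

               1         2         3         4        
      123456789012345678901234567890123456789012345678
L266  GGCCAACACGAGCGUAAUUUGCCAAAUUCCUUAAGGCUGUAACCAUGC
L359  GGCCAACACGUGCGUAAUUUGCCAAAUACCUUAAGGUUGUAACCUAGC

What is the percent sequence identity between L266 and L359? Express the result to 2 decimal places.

89.58%

Mismatches occur at site 11 (A/U), site 28 (U/A), site 37 (C/U), site 45 (A/U), site 46 (U/A).
43 of the 48 sites match, so the percent identity is 43/48 × 100 = 89.58%.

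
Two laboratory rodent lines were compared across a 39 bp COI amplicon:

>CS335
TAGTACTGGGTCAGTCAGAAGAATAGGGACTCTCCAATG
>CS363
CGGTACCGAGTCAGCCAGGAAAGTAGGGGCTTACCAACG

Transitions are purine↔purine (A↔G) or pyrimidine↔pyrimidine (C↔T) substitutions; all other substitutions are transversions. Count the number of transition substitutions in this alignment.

11

Mismatches occur at site 1 (T↔C, transition), site 2 (A↔G, transition), site 7 (T↔C, transition), site 9 (G↔A, transition), site 15 (T↔C, transition), site 19 (A↔G, transition), site 21 (G↔A, transition), site 23 (A↔G, transition), site 29 (A↔G, transition), site 32 (C↔T, transition), site 33 (T↔A, transversion), site 38 (T↔C, transition).
Of the 12 differences, 11 transitions and 1 transversion, so the answer is 11.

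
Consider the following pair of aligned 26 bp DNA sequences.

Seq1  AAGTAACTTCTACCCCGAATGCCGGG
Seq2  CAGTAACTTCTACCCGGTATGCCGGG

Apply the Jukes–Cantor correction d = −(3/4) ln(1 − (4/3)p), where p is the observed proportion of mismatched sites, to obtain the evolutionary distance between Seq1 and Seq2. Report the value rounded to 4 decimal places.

Mismatches occur at site 1 (A→C), site 16 (C→G), site 18 (A→T).
p = 3/26 = 0.115385.
d = −0.75 · ln(1 − (4/3)·0.115385) = −0.75 · ln(0.846153) = −0.75 · (-0.167055) = 0.1253.

0.1253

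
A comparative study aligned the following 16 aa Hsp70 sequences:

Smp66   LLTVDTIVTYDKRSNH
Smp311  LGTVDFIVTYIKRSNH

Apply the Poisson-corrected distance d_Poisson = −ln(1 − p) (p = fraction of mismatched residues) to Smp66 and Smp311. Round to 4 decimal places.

0.2076

Differing sites — 2:L/G; 6:T/F; 11:D/I.
p = 3/16 = 0.187500.
d = −ln(1 − 0.187500) = −ln(0.812500) = 0.2076.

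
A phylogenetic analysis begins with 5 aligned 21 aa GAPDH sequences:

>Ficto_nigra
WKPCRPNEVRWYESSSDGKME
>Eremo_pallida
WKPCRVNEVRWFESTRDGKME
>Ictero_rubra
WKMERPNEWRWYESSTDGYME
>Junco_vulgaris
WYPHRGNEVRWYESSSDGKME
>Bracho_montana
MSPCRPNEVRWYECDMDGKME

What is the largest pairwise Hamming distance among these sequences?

9

Pairwise Hamming distances:
  Ficto_nigra vs Eremo_pallida: 4
  Ficto_nigra vs Ictero_rubra: 5
  Ficto_nigra vs Junco_vulgaris: 3
  Ficto_nigra vs Bracho_montana: 5
  Eremo_pallida vs Ictero_rubra: 8
  Eremo_pallida vs Junco_vulgaris: 6
  Eremo_pallida vs Bracho_montana: 7
  Ictero_rubra vs Junco_vulgaris: 7
  Ictero_rubra vs Bracho_montana: 9
  Junco_vulgaris vs Bracho_montana: 7
The largest is 9, between Ictero_rubra and Bracho_montana.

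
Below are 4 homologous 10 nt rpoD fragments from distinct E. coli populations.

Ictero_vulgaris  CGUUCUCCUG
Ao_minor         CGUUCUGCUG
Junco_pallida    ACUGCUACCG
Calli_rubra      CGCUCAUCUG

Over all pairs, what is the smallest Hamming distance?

Pairwise Hamming distances:
  Ictero_vulgaris vs Ao_minor: 1
  Ictero_vulgaris vs Junco_pallida: 5
  Ictero_vulgaris vs Calli_rubra: 3
  Ao_minor vs Junco_pallida: 5
  Ao_minor vs Calli_rubra: 3
  Junco_pallida vs Calli_rubra: 7
The smallest is 1, between Ictero_vulgaris and Ao_minor.

1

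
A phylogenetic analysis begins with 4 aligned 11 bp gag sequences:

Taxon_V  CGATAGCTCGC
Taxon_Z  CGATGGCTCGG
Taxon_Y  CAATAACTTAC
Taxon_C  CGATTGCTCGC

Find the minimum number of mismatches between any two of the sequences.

Pairwise Hamming distances:
  Taxon_V vs Taxon_Z: 2
  Taxon_V vs Taxon_Y: 4
  Taxon_V vs Taxon_C: 1
  Taxon_Z vs Taxon_Y: 6
  Taxon_Z vs Taxon_C: 2
  Taxon_Y vs Taxon_C: 5
The smallest is 1, between Taxon_V and Taxon_C.

1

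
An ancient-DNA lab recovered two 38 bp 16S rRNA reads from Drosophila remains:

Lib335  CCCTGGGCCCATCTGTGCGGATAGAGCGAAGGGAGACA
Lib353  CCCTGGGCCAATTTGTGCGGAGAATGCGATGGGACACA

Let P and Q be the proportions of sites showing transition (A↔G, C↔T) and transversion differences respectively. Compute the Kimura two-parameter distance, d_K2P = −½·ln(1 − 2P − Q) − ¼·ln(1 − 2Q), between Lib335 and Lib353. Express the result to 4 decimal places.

0.2115

The sequences differ at positions 10 (C/A, transversion), 13 (C/T, transition), 22 (T/G, transversion), 24 (G/A, transition), 25 (A/T, transversion), 30 (A/T, transversion), 35 (G/C, transversion).
Of the 7 differences, 2 transitions and 5 transversions over 38 sites: P = 2/38 = 0.052632, Q = 5/38 = 0.131579.
d = −0.5·ln(0.763157) − 0.25·ln(0.736842) = −0.5·(-0.270292) − 0.25·(-0.305382) = 0.2115.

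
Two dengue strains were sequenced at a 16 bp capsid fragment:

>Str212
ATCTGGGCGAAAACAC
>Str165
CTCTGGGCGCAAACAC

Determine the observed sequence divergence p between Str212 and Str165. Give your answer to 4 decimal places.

0.1250

Mismatches occur at site 1 (A/C), site 10 (A/C).
There are 2 differences over 16 sites, so p = 2/16 = 0.1250.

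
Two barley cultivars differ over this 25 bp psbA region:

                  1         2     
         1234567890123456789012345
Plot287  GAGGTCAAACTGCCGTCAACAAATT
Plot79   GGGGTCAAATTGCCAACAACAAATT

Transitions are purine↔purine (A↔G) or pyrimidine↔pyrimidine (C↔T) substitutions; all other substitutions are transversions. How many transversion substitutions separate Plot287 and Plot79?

1

The sequences differ at positions 2 (A/G, transition), 10 (C/T, transition), 15 (G/A, transition), 16 (T/A, transversion).
Of the 4 differences, 3 transitions and 1 transversion, so the answer is 1.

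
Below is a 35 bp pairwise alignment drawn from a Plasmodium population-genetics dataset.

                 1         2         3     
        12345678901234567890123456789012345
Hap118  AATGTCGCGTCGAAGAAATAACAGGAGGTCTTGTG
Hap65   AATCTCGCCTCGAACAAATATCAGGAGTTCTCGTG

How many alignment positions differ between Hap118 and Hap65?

Mismatches occur at site 4 (G→C), site 9 (G→C), site 15 (G→C), site 21 (A→T), site 28 (G→T), site 32 (T→C).
That gives 6 mismatches out of 35 aligned sites, so the Hamming distance is 6.

6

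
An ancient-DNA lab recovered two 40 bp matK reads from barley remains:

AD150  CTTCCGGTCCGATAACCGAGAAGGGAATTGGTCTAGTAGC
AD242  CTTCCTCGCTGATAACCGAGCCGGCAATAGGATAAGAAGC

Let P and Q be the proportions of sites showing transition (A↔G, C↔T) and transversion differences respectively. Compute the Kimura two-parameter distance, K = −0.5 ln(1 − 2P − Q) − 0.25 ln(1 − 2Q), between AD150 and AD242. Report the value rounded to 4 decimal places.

0.3887

The sequences differ at positions 6 (G/T, transversion), 7 (G/C, transversion), 8 (T/G, transversion), 10 (C/T, transition), 21 (A/C, transversion), 22 (A/C, transversion), 25 (G/C, transversion), 29 (T/A, transversion), 32 (T/A, transversion), 33 (C/T, transition), 34 (T/A, transversion), 37 (T/A, transversion).
Of the 12 differences, 2 transitions and 10 transversions over 40 sites: P = 2/40 = 0.050000, Q = 10/40 = 0.250000.
d = −0.5·ln(0.650000) − 0.25·ln(0.500000) = −0.5·(-0.430783) − 0.25·(-0.693147) = 0.3887.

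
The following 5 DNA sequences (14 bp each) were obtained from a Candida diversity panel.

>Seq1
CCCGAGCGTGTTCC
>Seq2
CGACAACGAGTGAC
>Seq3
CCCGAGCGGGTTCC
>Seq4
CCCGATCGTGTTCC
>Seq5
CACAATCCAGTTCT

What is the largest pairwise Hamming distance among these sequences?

8

Pairwise Hamming distances:
  Seq1 vs Seq2: 7
  Seq1 vs Seq3: 1
  Seq1 vs Seq4: 1
  Seq1 vs Seq5: 6
  Seq2 vs Seq3: 7
  Seq2 vs Seq4: 7
  Seq2 vs Seq5: 8
  Seq3 vs Seq4: 2
  Seq3 vs Seq5: 6
  Seq4 vs Seq5: 5
The largest is 8, between Seq2 and Seq5.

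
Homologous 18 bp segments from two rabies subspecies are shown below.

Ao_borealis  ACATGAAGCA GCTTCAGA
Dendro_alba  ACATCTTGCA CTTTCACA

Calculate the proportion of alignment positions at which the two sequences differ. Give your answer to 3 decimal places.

The sequences differ at positions 5 (G/C), 6 (A/T), 7 (A/T), 11 (G/C), 12 (C/T), 17 (G/C).
There are 6 differences over 18 sites, so p = 6/18 = 0.333.

0.333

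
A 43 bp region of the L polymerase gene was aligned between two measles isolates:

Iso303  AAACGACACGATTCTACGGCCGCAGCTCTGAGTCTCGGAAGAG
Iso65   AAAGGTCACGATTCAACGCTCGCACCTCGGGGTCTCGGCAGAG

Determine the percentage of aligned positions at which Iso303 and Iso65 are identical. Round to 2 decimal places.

79.07%

The sequences differ at positions 4 (C/G), 6 (A/T), 15 (T/A), 19 (G/C), 20 (C/T), 25 (G/C), 29 (T/G), 31 (A/G), 39 (A/C).
34 of the 43 sites match, so the percent identity is 34/43 × 100 = 79.07%.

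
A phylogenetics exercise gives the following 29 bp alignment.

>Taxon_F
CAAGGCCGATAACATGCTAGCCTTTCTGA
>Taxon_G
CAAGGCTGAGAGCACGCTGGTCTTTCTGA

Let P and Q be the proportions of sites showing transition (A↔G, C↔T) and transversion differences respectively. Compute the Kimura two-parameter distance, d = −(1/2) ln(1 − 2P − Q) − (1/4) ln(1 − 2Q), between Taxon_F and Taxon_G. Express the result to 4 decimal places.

0.2563

The sequences differ at positions 7 (C/T, transition), 10 (T/G, transversion), 12 (A/G, transition), 15 (T/C, transition), 19 (A/G, transition), 21 (C/T, transition).
Of the 6 differences, 5 transitions and 1 transversion over 29 sites: P = 5/29 = 0.172414, Q = 1/29 = 0.034483.
d = −0.5·ln(0.620689) − 0.25·ln(0.931034) = −0.5·(-0.476925) − 0.25·(-0.071459) = 0.2563.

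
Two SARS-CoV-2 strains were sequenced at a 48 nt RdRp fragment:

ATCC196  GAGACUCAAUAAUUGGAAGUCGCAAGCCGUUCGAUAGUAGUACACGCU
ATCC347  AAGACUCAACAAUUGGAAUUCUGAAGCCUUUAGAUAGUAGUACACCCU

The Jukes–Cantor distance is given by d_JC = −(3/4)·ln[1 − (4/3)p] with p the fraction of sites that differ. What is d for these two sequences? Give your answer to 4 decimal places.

The sequences differ at positions 1 (G/A), 10 (U/C), 19 (G/U), 22 (G/U), 23 (C/G), 29 (G/U), 32 (C/A), 46 (G/C).
p = 8/48 = 0.166667.
d = −0.75 · ln(1 − (4/3)·0.166667) = −0.75 · ln(0.777777) = −0.75 · (-0.251315) = 0.1885.

0.1885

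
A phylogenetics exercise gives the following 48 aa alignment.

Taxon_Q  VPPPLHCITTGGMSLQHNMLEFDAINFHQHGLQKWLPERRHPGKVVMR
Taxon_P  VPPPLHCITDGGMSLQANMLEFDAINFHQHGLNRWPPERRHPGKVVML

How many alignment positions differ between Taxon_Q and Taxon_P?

6

Mismatches occur at site 10 (T/D), site 17 (H/A), site 33 (Q/N), site 34 (K/R), site 36 (L/P), site 48 (R/L).
That gives 6 mismatches out of 48 aligned sites, so the Hamming distance is 6.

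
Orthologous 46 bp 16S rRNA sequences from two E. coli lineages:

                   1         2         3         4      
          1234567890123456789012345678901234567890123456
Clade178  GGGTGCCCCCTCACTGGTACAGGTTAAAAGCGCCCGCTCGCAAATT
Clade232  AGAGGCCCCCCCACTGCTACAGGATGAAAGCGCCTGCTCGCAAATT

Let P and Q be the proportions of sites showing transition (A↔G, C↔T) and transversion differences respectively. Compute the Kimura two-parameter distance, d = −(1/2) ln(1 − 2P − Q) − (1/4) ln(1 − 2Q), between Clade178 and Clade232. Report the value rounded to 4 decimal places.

0.2010

Differing sites — 1:G/A (Ti); 3:G/A (Ti); 4:T/G (Tv); 11:T/C (Ti); 17:G/C (Tv); 24:T/A (Tv); 26:A/G (Ti); 35:C/T (Ti).
Of the 8 differences, 5 transitions and 3 transversions over 46 sites: P = 5/46 = 0.108696, Q = 3/46 = 0.065217.
d = −0.5·ln(0.717391) − 0.25·ln(0.869566) = −0.5·(-0.332134) − 0.25·(-0.139761) = 0.2010.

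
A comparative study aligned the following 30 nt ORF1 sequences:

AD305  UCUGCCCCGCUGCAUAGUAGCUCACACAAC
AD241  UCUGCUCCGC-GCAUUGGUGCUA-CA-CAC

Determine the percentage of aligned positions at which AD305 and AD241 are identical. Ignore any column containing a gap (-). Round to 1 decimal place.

Excluding the 3 gap columns leaves 27 comparable sites.
Mismatches occur at site 6 (C→U), site 16 (A→U), site 18 (U→G), site 19 (A→U), site 23 (C→A), site 28 (A→C).
21 of the 27 comparable sites match, so the percent identity is 21/27 × 100 = 77.8%.

77.8%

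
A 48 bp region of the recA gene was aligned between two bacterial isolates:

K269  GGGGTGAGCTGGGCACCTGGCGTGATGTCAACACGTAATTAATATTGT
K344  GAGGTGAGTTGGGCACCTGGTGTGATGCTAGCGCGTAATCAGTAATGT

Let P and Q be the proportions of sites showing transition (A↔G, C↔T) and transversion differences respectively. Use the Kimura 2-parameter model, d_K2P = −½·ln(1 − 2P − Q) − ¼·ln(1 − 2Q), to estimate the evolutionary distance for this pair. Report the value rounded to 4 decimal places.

0.2626

Mismatches occur at site 2 (G/A, transition), site 9 (C/T, transition), site 21 (C/T, transition), site 28 (T/C, transition), site 29 (C/T, transition), site 31 (A/G, transition), site 33 (A/G, transition), site 40 (T/C, transition), site 42 (A/G, transition), site 45 (T/A, transversion).
Of the 10 differences, 9 transitions and 1 transversion over 48 sites: P = 9/48 = 0.187500, Q = 1/48 = 0.020833.
d = −0.5·ln(0.604167) − 0.25·ln(0.958334) = −0.5·(-0.503905) − 0.25·(-0.042559) = 0.2626.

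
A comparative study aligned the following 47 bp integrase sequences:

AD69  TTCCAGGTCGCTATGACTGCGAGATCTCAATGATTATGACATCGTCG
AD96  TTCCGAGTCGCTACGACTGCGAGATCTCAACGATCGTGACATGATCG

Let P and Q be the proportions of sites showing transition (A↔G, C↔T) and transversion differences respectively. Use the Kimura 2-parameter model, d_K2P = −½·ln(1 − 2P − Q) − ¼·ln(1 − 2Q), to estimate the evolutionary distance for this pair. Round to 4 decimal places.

The sequences differ at positions 5 (A/G, transition), 6 (G/A, transition), 14 (T/C, transition), 31 (T/C, transition), 35 (T/C, transition), 36 (A/G, transition), 43 (C/G, transversion), 44 (G/A, transition).
Of the 8 differences, 7 transitions and 1 transversion over 47 sites: P = 7/47 = 0.148936, Q = 1/47 = 0.021277.
d = −0.5·ln(0.680851) − 0.25·ln(0.957446) = −0.5·(-0.384412) − 0.25·(-0.043486) = 0.2031.

0.2031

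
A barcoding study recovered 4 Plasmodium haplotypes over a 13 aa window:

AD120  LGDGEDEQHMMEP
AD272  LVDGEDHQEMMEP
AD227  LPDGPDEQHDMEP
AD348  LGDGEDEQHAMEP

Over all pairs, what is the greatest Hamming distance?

Pairwise Hamming distances:
  AD120 vs AD272: 3
  AD120 vs AD227: 3
  AD120 vs AD348: 1
  AD272 vs AD227: 5
  AD272 vs AD348: 4
  AD227 vs AD348: 3
The largest is 5, between AD272 and AD227.

5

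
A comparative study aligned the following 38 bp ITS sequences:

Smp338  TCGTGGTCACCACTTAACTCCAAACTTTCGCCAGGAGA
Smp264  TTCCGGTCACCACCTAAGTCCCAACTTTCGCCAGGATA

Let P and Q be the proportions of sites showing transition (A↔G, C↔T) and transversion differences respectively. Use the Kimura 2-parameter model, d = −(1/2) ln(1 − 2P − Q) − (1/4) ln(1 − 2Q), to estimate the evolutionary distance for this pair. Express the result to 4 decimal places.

0.2118

Mismatches occur at site 2 (C/T, transition), site 3 (G/C, transversion), site 4 (T/C, transition), site 14 (T/C, transition), site 18 (C/G, transversion), site 22 (A/C, transversion), site 37 (G/T, transversion).
Of the 7 differences, 3 transitions and 4 transversions over 38 sites: P = 3/38 = 0.078947, Q = 4/38 = 0.105263.
d = −0.5·ln(0.736843) − 0.25·ln(0.789474) = −0.5·(-0.305380) − 0.25·(-0.236388) = 0.2118.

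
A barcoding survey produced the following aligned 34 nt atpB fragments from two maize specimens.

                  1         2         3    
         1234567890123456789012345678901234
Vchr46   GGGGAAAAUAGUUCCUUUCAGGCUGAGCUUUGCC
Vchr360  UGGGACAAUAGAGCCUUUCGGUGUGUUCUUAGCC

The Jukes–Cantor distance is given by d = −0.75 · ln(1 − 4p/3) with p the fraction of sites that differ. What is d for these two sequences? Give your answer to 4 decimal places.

0.3734

Mismatches occur at site 1 (G/U), site 6 (A/C), site 12 (U/A), site 13 (U/G), site 20 (A/G), site 22 (G/U), site 23 (C/G), site 26 (A/U), site 27 (G/U), site 31 (U/A).
p = 10/34 = 0.294118.
d = −0.75 · ln(1 − (4/3)·0.294118) = −0.75 · ln(0.607843) = −0.75 · (-0.497839) = 0.3734.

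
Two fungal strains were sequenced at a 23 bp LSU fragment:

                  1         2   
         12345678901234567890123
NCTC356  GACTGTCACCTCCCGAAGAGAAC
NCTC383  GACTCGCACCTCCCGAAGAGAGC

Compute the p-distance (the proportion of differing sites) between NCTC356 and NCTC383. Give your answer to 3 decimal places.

The sequences differ at positions 5 (G/C), 6 (T/G), 22 (A/G).
There are 3 differences over 23 sites, so p = 3/23 = 0.130.

0.130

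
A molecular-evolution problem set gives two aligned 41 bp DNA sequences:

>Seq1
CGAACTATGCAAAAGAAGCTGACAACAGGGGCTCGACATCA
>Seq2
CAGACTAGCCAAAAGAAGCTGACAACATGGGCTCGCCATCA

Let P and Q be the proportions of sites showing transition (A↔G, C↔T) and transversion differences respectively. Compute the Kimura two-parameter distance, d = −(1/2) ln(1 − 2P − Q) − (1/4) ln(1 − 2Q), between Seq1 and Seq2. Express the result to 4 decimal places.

0.1628

Mismatches occur at site 2 (G/A, transition), site 3 (A/G, transition), site 8 (T/G, transversion), site 9 (G/C, transversion), site 28 (G/T, transversion), site 36 (A/C, transversion).
Of the 6 differences, 2 transitions and 4 transversions over 41 sites: P = 2/41 = 0.048780, Q = 4/41 = 0.097561.
d = −0.5·ln(0.804879) − 0.25·ln(0.804878) = −0.5·(-0.217063) − 0.25·(-0.217065) = 0.1628.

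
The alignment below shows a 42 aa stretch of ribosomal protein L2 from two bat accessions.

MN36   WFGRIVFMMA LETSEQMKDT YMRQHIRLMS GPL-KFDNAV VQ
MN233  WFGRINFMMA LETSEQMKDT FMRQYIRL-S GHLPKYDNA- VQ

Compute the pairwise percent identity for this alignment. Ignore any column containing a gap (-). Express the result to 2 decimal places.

Excluding the 3 gap columns leaves 39 comparable sites.
Differing sites — 6:V/N; 21:Y/F; 25:H/Y; 32:P/H; 36:F/Y.
34 of the 39 comparable sites match, so the percent identity is 34/39 × 100 = 87.18%.

87.18%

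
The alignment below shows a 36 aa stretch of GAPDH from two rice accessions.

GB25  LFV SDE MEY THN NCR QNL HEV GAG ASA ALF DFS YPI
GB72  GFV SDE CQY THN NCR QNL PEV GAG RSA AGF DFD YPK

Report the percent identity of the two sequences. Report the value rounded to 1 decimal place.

Differing sites — 1:L/G; 7:M/C; 8:E/Q; 19:H/P; 25:A/R; 29:L/G; 33:S/D; 36:I/K.
28 of the 36 sites match, so the percent identity is 28/36 × 100 = 77.8%.

77.8%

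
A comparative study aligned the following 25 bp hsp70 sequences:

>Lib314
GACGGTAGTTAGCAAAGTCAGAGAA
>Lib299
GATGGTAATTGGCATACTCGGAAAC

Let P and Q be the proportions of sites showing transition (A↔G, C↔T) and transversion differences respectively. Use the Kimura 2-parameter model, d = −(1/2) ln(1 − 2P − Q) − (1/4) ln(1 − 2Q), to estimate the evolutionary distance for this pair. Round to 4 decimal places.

Differing sites — 3:C/T (Ti); 8:G/A (Ti); 11:A/G (Ti); 15:A/T (Tv); 17:G/C (Tv); 20:A/G (Ti); 23:G/A (Ti); 25:A/C (Tv).
Of the 8 differences, 5 transitions and 3 transversions over 25 sites: P = 5/25 = 0.200000, Q = 3/25 = 0.120000.
d = −0.5·ln(0.480000) − 0.25·ln(0.760000) = −0.5·(-0.733969) − 0.25·(-0.274437) = 0.4356.

0.4356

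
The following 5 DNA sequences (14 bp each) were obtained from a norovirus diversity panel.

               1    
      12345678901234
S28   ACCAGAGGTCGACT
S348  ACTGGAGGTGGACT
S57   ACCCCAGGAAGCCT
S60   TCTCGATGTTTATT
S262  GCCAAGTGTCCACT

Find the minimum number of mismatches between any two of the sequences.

Pairwise Hamming distances:
  S28 vs S348: 3
  S28 vs S57: 5
  S28 vs S60: 7
  S28 vs S262: 5
  S348 vs S57: 6
  S348 vs S60: 6
  S348 vs S262: 8
  S57 vs S60: 9
  S57 vs S262: 9
  S60 vs S262: 8
The smallest is 3, between S28 and S348.

3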